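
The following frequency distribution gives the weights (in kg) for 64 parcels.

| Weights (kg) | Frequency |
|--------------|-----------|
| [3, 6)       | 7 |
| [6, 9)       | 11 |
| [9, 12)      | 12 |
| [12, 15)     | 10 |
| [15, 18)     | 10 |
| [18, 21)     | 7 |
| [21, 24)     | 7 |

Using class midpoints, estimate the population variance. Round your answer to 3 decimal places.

Midpoints: 4.5, 7.5, 10.5, 13.5, 16.5, 19.5, 22.5
n = 64, Σfm = 834, mean = 13.0312
Σfm² = 12834
Σf(m − x̄)² = Σfm² − (Σfm)²/n = 12834 − 834²/64 = 1965.9375
Population variance = 1965.9375 / 64 = 30.7178

30.718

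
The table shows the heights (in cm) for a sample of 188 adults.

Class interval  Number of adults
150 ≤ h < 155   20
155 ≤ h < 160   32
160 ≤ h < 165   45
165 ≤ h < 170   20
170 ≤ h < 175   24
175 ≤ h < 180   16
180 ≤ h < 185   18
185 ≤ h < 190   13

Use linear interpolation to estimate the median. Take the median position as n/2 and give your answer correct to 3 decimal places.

Cumulative frequencies: 20, 52, 97, 117, 141, 157, 175, 188
n = 188; position = n/2 = 94.
This falls in the class 160 ≤ h < 165: L = 160, F = 52, f = 45, h = 5.
Median ≈ 160 + ((94 − 52) / 45) × 5 = 164.6667

164.667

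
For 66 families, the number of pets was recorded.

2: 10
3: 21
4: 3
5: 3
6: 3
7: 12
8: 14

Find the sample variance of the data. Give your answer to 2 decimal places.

5.44

Values: 2, 3, 4, 5, 6, 7, 8
n = 66, Σfx = 324, mean = 4.9091
Σfx² = 1944
Σf(x − x̄)² = Σfx² − (Σfx)²/n = 1944 − 324²/66 = 353.4545
Sample variance = 353.4545 / 65 = 5.4378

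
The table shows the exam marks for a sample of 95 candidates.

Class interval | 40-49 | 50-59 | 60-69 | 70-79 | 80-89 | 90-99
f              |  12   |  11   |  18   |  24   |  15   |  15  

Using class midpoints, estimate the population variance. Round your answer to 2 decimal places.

247.25

Midpoints: 44.5, 54.5, 64.5, 74.5, 84.5, 94.5
n = 95, Σfm = 6767.5, mean = 71.2368
Σfm² = 505583.75
Σf(m − x̄)² = Σfm² − (Σfm)²/n = 505583.75 − 6767.5²/95 = 23488.4211
Population variance = 23488.4211 / 95 = 247.2465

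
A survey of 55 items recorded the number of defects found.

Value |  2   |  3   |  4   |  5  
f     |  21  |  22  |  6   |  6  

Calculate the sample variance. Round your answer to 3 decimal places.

0.941

Values: 2, 3, 4, 5
n = 55, Σfx = 162, mean = 2.9455
Σfx² = 528
Σf(x − x̄)² = Σfx² − (Σfx)²/n = 528 − 162²/55 = 50.8364
Sample variance = 50.8364 / 54 = 0.9414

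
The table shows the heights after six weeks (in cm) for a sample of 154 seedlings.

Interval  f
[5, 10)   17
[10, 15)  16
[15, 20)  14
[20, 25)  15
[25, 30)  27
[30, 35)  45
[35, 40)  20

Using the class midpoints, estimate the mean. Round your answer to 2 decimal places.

Midpoints: 7.5, 12.5, 17.5, 22.5, 27.5, 32.5, 37.5
Σfm = 17×7.5 + 16×12.5 + 14×17.5 + 15×22.5 + 27×27.5 + 45×32.5 + 20×37.5 = 3865
n = Σf = 154
Mean = 3865 / 154 = 25.0974

25.10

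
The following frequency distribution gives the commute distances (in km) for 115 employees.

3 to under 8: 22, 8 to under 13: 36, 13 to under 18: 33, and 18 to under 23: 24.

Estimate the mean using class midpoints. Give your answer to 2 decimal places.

13.07

Midpoints: 5.5, 10.5, 15.5, 20.5
Σfm = 22×5.5 + 36×10.5 + 33×15.5 + 24×20.5 = 1502.5
n = Σf = 115
Mean = 1502.5 / 115 = 13.0652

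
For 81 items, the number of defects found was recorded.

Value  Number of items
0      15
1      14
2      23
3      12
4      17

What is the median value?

2

Cumulative frequencies: 15, 29, 52, 64, 81
n = 81, so the median is the value in position (n+1)/2 = 41.
Position 41 falls at value 2.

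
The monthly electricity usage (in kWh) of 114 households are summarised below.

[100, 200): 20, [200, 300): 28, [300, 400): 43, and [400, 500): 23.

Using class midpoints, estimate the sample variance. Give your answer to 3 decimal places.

Midpoints: 150, 250, 350, 450
n = 114, Σfm = 35400, mean = 310.5263
Σfm² = 12125000
Σf(m − x̄)² = Σfm² − (Σfm)²/n = 12125000 − 35400²/114 = 1132368.4211
Sample variance = 1132368.4211 / 113 = 10020.9595

10020.959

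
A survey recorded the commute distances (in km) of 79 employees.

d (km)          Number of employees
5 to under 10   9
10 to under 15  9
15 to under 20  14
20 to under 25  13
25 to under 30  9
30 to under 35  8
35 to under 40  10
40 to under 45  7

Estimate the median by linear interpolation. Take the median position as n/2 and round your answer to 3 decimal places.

22.885

Cumulative frequencies: 9, 18, 32, 45, 54, 62, 72, 79
n = 79; position = n/2 = 39.5.
This falls in the class 20 to under 25: L = 20, F = 32, f = 13, h = 5.
Median ≈ 20 + ((39.5 − 32) / 13) × 5 = 22.8846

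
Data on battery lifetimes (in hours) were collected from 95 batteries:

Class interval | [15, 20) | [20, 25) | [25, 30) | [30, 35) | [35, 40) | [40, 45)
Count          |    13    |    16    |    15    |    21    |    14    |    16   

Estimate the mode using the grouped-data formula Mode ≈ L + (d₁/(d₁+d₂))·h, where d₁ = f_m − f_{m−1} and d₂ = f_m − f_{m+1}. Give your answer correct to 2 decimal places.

32.31

Modal class: [30, 35) (highest frequency 21).
d₁ = 21 − 15 = 6, d₂ = 21 − 14 = 7
Mode ≈ 30 + (6/(6+7)) × 5 = 30 + 2.3077 = 32.3077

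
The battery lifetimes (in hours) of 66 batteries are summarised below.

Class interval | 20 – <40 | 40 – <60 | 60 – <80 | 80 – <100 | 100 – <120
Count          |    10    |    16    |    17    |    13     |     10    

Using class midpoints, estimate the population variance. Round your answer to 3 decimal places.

659.780

Midpoints: 30, 50, 70, 90, 110
n = 66, Σfm = 4560, mean = 69.0909
Σfm² = 358600
Σf(m − x̄)² = Σfm² − (Σfm)²/n = 358600 − 4560²/66 = 43545.4545
Population variance = 43545.4545 / 66 = 659.7796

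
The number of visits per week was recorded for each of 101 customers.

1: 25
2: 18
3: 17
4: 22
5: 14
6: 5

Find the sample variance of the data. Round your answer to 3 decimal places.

Values: 1, 2, 3, 4, 5, 6
n = 101, Σfx = 300, mean = 2.9703
Σfx² = 1132
Σf(x − x̄)² = Σfx² − (Σfx)²/n = 1132 − 300²/101 = 240.9109
Sample variance = 240.9109 / 100 = 2.4091

2.409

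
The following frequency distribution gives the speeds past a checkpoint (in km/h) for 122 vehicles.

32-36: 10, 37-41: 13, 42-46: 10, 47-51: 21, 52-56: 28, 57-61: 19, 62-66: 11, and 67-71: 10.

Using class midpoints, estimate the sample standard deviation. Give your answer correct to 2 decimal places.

9.87

Midpoints: 34, 39, 44, 49, 54, 59, 64, 69
n = 122, Σfm = 6343, mean = 51.9918
Σfm² = 341567
Σf(m − x̄)² = Σfm² − (Σfm)²/n = 341567 − 6343²/122 = 11782.9918
Sample variance = 11782.9918 / 121 = 97.3801
Standard deviation = √97.3801 = 9.8681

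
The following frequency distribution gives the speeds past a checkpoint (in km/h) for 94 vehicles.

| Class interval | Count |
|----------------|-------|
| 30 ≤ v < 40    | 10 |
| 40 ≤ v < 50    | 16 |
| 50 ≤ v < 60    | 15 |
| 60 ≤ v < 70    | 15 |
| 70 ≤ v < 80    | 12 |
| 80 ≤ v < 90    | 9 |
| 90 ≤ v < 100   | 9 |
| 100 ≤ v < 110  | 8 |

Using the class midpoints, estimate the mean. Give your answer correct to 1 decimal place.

66.3

Midpoints: 35, 45, 55, 65, 75, 85, 95, 105
Σfm = 10×35 + 16×45 + 15×55 + 15×65 + 12×75 + 9×85 + 9×95 + 8×105 = 6230
n = Σf = 94
Mean = 6230 / 94 = 66.2766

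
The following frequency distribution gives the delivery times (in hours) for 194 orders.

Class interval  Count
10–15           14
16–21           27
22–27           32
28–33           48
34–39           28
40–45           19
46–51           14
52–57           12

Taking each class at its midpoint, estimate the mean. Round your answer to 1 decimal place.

Midpoints: 12.5, 18.5, 24.5, 30.5, 36.5, 42.5, 48.5, 54.5
Σfm = 14×12.5 + 27×18.5 + 32×24.5 + 48×30.5 + 28×36.5 + 19×42.5 + 14×48.5 + 12×54.5 = 6085
n = Σf = 194
Mean = 6085 / 194 = 31.3660

31.4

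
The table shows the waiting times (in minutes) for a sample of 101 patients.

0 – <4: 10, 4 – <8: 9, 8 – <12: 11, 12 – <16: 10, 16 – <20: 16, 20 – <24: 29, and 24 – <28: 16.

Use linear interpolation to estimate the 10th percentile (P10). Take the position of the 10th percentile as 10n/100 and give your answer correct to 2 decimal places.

4.04

Cumulative frequencies: 10, 19, 30, 40, 56, 85, 101
n = 101; position = 10n/100 = 10.1.
This falls in the class 4 – <8: L = 4, F = 10, f = 9, h = 4.
10th percentile ≈ 4 + ((10.1 − 10) / 9) × 4 = 4.0444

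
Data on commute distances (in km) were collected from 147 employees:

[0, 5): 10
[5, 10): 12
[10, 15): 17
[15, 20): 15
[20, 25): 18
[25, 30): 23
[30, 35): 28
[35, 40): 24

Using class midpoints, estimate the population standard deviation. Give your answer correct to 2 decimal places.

10.89

Midpoints: 2.5, 7.5, 12.5, 17.5, 22.5, 27.5, 32.5, 37.5
n = 147, Σfm = 3437.5, mean = 23.3844
Σfm² = 97818.75
Σf(m − x̄)² = Σfm² − (Σfm)²/n = 97818.75 − 3437.5²/147 = 17435.0340
Population variance = 17435.0340 / 147 = 118.6057
Standard deviation = √118.6057 = 10.8906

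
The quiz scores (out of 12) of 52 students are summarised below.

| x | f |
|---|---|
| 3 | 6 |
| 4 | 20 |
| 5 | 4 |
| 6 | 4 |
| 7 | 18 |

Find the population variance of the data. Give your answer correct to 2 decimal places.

2.28

Values: 3, 4, 5, 6, 7
n = 52, Σfx = 268, mean = 5.1538
Σfx² = 1500
Σf(x − x̄)² = Σfx² − (Σfx)²/n = 1500 − 268²/52 = 118.7692
Population variance = 118.7692 / 52 = 2.2840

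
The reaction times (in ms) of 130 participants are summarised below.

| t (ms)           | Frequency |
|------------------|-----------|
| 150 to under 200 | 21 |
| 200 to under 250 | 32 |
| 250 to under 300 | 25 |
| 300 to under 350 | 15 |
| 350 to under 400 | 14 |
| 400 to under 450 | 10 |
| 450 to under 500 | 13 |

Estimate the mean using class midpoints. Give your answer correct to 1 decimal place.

Midpoints: 175, 225, 275, 325, 375, 425, 475
Σfm = 21×175 + 32×225 + 25×275 + 15×325 + 14×375 + 10×425 + 13×475 = 38300
n = Σf = 130
Mean = 38300 / 130 = 294.6154

294.6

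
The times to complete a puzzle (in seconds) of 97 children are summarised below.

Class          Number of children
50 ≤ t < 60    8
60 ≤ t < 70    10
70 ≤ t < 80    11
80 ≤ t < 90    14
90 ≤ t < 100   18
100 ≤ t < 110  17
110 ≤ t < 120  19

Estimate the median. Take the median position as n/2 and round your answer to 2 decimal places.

93.06

Cumulative frequencies: 8, 18, 29, 43, 61, 78, 97
n = 97; position = n/2 = 48.5.
This falls in the class 90 ≤ t < 100: L = 90, F = 43, f = 18, h = 10.
Median ≈ 90 + ((48.5 − 43) / 18) × 10 = 93.0556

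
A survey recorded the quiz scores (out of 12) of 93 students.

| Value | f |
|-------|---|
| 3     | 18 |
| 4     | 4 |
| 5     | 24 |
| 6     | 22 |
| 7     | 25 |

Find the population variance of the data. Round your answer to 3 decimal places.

Values: 3, 4, 5, 6, 7
n = 93, Σfx = 497, mean = 5.3441
Σfx² = 2843
Σf(x − x̄)² = Σfx² − (Σfx)²/n = 2843 − 497²/93 = 186.9892
Population variance = 186.9892 / 93 = 2.0106

2.011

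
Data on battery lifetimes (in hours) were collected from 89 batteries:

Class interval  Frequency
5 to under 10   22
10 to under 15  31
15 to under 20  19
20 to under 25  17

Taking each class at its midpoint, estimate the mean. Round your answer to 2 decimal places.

14.24

Midpoints: 7.5, 12.5, 17.5, 22.5
Σfm = 22×7.5 + 31×12.5 + 19×17.5 + 17×22.5 = 1267.5
n = Σf = 89
Mean = 1267.5 / 89 = 14.2416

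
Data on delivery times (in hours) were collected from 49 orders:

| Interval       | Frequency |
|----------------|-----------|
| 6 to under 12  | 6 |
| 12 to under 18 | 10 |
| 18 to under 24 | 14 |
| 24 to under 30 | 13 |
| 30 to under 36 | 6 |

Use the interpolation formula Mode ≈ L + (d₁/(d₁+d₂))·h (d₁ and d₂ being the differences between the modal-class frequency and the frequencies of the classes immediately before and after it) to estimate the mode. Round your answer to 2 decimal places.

Modal class: 18 to under 24 (highest frequency 14).
d₁ = 14 − 10 = 4, d₂ = 14 − 13 = 1
Mode ≈ 18 + (4/(4+1)) × 6 = 18 + 4.8000 = 22.8000

22.80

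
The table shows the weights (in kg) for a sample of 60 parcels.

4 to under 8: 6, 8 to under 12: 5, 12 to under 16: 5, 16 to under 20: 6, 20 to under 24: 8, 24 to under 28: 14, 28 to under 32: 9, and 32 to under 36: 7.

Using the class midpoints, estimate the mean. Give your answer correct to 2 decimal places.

Midpoints: 6, 10, 14, 18, 22, 26, 30, 34
Σfm = 6×6 + 5×10 + 5×14 + 6×18 + 8×22 + 14×26 + 9×30 + 7×34 = 1312
n = Σf = 60
Mean = 1312 / 60 = 21.8667

21.87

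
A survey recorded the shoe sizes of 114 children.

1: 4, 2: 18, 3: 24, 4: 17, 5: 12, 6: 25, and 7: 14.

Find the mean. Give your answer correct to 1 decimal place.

Values: 1, 2, 3, 4, 5, 6, 7
Σfx = 4×1 + 18×2 + 24×3 + 17×4 + 12×5 + 25×6 + 14×7 = 488
n = Σf = 114
Mean = 488 / 114 = 4.2807

4.3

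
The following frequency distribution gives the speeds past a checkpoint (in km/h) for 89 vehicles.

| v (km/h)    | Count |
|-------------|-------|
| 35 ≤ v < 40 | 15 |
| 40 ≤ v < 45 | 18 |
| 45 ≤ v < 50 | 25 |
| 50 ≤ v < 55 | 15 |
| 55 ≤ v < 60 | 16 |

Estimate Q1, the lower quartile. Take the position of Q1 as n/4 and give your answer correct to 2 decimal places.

42.01

Cumulative frequencies: 15, 33, 58, 73, 89
n = 89; position = n/4 = 22.25.
This falls in the class 40 ≤ v < 45: L = 40, F = 15, f = 18, h = 5.
Lower quartile ≈ 40 + ((22.25 − 15) / 18) × 5 = 42.0139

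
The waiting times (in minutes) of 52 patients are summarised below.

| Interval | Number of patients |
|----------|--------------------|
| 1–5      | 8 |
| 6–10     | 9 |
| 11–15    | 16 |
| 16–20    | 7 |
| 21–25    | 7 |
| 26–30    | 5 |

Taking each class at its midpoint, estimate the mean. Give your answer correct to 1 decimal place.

14.1

Midpoints: 3, 8, 13, 18, 23, 28
Σfm = 8×3 + 9×8 + 16×13 + 7×18 + 7×23 + 5×28 = 731
n = Σf = 52
Mean = 731 / 52 = 14.0577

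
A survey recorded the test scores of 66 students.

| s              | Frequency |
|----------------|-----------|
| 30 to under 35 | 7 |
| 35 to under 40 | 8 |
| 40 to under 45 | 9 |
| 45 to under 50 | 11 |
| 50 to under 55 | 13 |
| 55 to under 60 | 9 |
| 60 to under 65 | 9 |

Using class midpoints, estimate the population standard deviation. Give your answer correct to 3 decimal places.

9.371

Midpoints: 32.5, 37.5, 42.5, 47.5, 52.5, 57.5, 62.5
n = 66, Σfm = 3195, mean = 48.4091
Σfm² = 160462.5
Σf(m − x̄)² = Σfm² − (Σfm)²/n = 160462.5 − 3195²/66 = 5795.4545
Population variance = 5795.4545 / 66 = 87.8099
Standard deviation = √87.8099 = 9.3707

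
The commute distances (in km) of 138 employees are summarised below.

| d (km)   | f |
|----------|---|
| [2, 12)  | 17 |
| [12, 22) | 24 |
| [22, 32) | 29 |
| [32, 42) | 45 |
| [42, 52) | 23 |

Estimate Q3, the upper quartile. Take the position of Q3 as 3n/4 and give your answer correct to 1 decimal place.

39.4

Cumulative frequencies: 17, 41, 70, 115, 138
n = 138; position = 3n/4 = 103.5.
This falls in the class [32, 42): L = 32, F = 70, f = 45, h = 10.
Upper quartile ≈ 32 + ((103.5 − 70) / 45) × 10 = 39.4444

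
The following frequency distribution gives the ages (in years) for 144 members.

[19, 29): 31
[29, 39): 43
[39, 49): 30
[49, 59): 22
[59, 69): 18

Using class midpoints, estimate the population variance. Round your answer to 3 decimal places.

170.597

Midpoints: 24, 34, 44, 54, 64
n = 144, Σfm = 5866, mean = 40.7361
Σfm² = 263524
Σf(m − x̄)² = Σfm² − (Σfm)²/n = 263524 − 5866²/144 = 24565.9722
Population variance = 24565.9722 / 144 = 170.5970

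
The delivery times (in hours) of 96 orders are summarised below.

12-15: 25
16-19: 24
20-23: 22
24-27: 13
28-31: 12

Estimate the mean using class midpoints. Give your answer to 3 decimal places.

Midpoints: 13.5, 17.5, 21.5, 25.5, 29.5
Σfm = 25×13.5 + 24×17.5 + 22×21.5 + 13×25.5 + 12×29.5 = 1916
n = Σf = 96
Mean = 1916 / 96 = 19.9583

19.958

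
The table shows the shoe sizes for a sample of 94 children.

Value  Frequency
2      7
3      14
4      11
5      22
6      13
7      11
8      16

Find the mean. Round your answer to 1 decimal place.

Values: 2, 3, 4, 5, 6, 7, 8
Σfx = 7×2 + 14×3 + 11×4 + 22×5 + 13×6 + 11×7 + 16×8 = 493
n = Σf = 94
Mean = 493 / 94 = 5.2447

5.2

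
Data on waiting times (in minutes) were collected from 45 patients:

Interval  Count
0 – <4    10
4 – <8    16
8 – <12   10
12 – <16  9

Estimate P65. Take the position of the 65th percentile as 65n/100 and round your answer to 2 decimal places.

9.30

Cumulative frequencies: 10, 26, 36, 45
n = 45; position = 65n/100 = 29.25.
This falls in the class 8 – <12: L = 8, F = 26, f = 10, h = 4.
65th percentile ≈ 8 + ((29.25 − 26) / 10) × 4 = 9.3000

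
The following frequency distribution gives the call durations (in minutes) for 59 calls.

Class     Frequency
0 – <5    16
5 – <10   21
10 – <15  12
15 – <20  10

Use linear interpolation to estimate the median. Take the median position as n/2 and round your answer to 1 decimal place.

8.2

Cumulative frequencies: 16, 37, 49, 59
n = 59; position = n/2 = 29.5.
This falls in the class 5 – <10: L = 5, F = 16, f = 21, h = 5.
Median ≈ 5 + ((29.5 − 16) / 21) × 5 = 8.2143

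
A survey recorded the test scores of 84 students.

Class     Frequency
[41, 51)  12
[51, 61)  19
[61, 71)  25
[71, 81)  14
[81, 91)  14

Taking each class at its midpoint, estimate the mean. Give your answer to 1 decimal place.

Midpoints: 46, 56, 66, 76, 86
Σfm = 12×46 + 19×56 + 25×66 + 14×76 + 14×86 = 5534
n = Σf = 84
Mean = 5534 / 84 = 65.8810

65.9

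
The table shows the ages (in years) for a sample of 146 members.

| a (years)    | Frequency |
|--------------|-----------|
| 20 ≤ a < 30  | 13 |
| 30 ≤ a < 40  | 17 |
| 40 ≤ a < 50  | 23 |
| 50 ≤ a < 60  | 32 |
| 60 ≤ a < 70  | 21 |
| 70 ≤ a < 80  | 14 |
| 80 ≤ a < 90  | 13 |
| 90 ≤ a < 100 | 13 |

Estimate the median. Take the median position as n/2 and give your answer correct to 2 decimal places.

Cumulative frequencies: 13, 30, 53, 85, 106, 120, 133, 146
n = 146; position = n/2 = 73.
This falls in the class 50 ≤ a < 60: L = 50, F = 53, f = 32, h = 10.
Median ≈ 50 + ((73 − 53) / 32) × 10 = 56.2500

56.25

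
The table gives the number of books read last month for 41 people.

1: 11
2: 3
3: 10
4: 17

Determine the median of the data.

3

Cumulative frequencies: 11, 14, 24, 41
n = 41, so the median is the value in position (n+1)/2 = 21.
Position 21 falls at value 3.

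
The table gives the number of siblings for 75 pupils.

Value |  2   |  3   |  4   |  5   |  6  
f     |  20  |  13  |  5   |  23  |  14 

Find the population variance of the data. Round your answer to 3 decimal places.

2.293

Values: 2, 3, 4, 5, 6
n = 75, Σfx = 298, mean = 3.9733
Σfx² = 1356
Σf(x − x̄)² = Σfx² − (Σfx)²/n = 1356 − 298²/75 = 171.9467
Population variance = 171.9467 / 75 = 2.2926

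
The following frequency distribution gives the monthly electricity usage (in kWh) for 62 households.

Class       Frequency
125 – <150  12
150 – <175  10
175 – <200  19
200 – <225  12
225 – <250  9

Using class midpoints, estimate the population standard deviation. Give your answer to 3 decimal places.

32.649

Midpoints: 137.5, 162.5, 187.5, 212.5, 237.5
n = 62, Σfm = 11525, mean = 185.8871
Σfm² = 2208437.5
Σf(m − x̄)² = Σfm² − (Σfm)²/n = 2208437.5 − 11525²/62 = 66088.7097
Population variance = 66088.7097 / 62 = 1065.9469
Standard deviation = √1065.9469 = 32.6488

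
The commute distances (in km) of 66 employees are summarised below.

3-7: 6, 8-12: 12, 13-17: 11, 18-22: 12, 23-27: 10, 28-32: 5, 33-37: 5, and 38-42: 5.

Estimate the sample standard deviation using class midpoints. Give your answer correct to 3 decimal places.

10.152

Midpoints: 5, 10, 15, 20, 25, 30, 35, 40
n = 66, Σfm = 1330, mean = 20.1515
Σfm² = 33500
Σf(m − x̄)² = Σfm² − (Σfm)²/n = 33500 − 1330²/66 = 6698.4848
Sample variance = 6698.4848 / 65 = 103.0536
Standard deviation = √103.0536 = 10.1515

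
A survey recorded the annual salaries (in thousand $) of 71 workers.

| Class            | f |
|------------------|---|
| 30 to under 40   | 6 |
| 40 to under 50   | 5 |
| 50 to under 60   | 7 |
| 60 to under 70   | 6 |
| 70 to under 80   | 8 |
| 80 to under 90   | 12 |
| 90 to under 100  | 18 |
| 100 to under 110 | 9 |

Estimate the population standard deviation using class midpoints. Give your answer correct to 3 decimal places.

Midpoints: 35, 45, 55, 65, 75, 85, 95, 105
n = 71, Σfm = 5485, mean = 77.2535
Σfm² = 457375
Σf(m − x̄)² = Σfm² − (Σfm)²/n = 457375 − 5485²/71 = 33639.4366
Population variance = 33639.4366 / 71 = 473.7949
Standard deviation = √473.7949 = 21.7668

21.767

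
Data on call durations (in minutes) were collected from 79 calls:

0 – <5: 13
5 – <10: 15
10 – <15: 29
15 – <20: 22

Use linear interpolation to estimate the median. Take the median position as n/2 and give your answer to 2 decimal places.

Cumulative frequencies: 13, 28, 57, 79
n = 79; position = n/2 = 39.5.
This falls in the class 10 – <15: L = 10, F = 28, f = 29, h = 5.
Median ≈ 10 + ((39.5 − 28) / 29) × 5 = 11.9828

11.98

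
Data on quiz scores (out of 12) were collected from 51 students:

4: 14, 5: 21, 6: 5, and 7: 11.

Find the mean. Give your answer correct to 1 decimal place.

5.3

Values: 4, 5, 6, 7
Σfx = 14×4 + 21×5 + 5×6 + 11×7 = 268
n = Σf = 51
Mean = 268 / 51 = 5.2549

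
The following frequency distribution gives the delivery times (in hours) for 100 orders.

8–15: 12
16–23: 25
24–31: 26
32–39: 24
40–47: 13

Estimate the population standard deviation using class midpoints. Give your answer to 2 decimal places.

9.76

Midpoints: 11.5, 19.5, 27.5, 35.5, 43.5
n = 100, Σfm = 2758, mean = 27.5800
Σfm² = 85601
Σf(m − x̄)² = Σfm² − (Σfm)²/n = 85601 − 2758²/100 = 9535.3600
Population variance = 9535.3600 / 100 = 95.3536
Standard deviation = √95.3536 = 9.7649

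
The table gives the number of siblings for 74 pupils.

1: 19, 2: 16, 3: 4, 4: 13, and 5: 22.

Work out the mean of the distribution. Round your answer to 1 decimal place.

3.0

Values: 1, 2, 3, 4, 5
Σfx = 19×1 + 16×2 + 4×3 + 13×4 + 22×5 = 225
n = Σf = 74
Mean = 225 / 74 = 3.0405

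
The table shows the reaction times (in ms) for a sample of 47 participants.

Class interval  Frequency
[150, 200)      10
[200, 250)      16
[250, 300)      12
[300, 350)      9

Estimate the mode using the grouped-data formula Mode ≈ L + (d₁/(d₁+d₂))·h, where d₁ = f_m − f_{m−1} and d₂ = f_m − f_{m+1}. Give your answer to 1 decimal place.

230.0

Modal class: [200, 250) (highest frequency 16).
d₁ = 16 − 10 = 6, d₂ = 16 − 12 = 4
Mode ≈ 200 + (6/(6+4)) × 50 = 200 + 30.0000 = 230.0000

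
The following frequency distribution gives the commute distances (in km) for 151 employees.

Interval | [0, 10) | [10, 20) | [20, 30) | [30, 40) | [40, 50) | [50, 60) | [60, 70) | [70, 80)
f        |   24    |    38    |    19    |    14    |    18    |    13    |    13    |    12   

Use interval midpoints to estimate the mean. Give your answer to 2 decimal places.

32.62

Midpoints: 5, 15, 25, 35, 45, 55, 65, 75
Σfm = 24×5 + 38×15 + 19×25 + 14×35 + 18×45 + 13×55 + 13×65 + 12×75 = 4925
n = Σf = 151
Mean = 4925 / 151 = 32.6159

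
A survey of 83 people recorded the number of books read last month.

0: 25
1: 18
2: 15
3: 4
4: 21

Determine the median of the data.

Cumulative frequencies: 25, 43, 58, 62, 83
n = 83, so the median is the value in position (n+1)/2 = 42.
Position 42 falls at value 1.

1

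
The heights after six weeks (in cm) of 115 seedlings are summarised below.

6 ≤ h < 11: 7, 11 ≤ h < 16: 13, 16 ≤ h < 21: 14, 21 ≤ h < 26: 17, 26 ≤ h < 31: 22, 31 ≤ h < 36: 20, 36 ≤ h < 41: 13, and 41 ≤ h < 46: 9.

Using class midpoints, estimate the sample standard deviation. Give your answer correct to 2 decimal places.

9.84

Midpoints: 8.5, 13.5, 18.5, 23.5, 28.5, 33.5, 38.5, 43.5
n = 115, Σfm = 3082.5, mean = 26.8043
Σfm² = 93668.75
Σf(m − x̄)² = Σfm² − (Σfm)²/n = 93668.75 − 3082.5²/115 = 11044.3478
Sample variance = 11044.3478 / 114 = 96.8802
Standard deviation = √96.8802 = 9.8428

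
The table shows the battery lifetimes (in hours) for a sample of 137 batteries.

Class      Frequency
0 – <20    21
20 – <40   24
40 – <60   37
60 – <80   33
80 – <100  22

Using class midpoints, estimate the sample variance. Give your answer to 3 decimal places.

670.932

Midpoints: 10, 30, 50, 70, 90
n = 137, Σfm = 7070, mean = 51.6058
Σfm² = 456100
Σf(m − x̄)² = Σfm² − (Σfm)²/n = 456100 − 7070²/137 = 91246.7153
Sample variance = 91246.7153 / 136 = 670.9317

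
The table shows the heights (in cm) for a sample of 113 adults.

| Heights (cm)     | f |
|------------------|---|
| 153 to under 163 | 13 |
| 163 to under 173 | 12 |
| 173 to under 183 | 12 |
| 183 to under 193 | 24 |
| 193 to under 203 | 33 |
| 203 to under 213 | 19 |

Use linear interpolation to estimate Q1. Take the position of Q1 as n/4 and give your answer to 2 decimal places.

175.71

Cumulative frequencies: 13, 25, 37, 61, 94, 113
n = 113; position = n/4 = 28.25.
This falls in the class 173 to under 183: L = 173, F = 25, f = 12, h = 10.
Lower quartile ≈ 173 + ((28.25 − 25) / 12) × 10 = 175.7083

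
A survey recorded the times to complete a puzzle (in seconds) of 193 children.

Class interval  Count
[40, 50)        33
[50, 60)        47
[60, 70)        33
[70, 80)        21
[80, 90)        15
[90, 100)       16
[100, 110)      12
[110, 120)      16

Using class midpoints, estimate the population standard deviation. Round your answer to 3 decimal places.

21.936

Midpoints: 45, 55, 65, 75, 85, 95, 105, 115
n = 193, Σfm = 13685, mean = 70.9067
Σfm² = 1063225
Σf(m − x̄)² = Σfm² − (Σfm)²/n = 1063225 − 13685²/193 = 92866.3212
Population variance = 92866.3212 / 193 = 481.1726
Standard deviation = √481.1726 = 21.9356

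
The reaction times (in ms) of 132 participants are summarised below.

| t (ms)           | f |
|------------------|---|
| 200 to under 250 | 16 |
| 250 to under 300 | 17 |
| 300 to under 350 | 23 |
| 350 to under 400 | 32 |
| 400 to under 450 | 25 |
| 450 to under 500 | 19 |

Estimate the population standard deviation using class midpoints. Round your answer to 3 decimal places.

Midpoints: 225, 275, 325, 375, 425, 475
n = 132, Σfm = 47400, mean = 359.0909
Σfm² = 17827500
Σf(m − x̄)² = Σfm² − (Σfm)²/n = 17827500 − 47400²/132 = 806590.9091
Population variance = 806590.9091 / 132 = 6110.5372
Standard deviation = √6110.5372 = 78.1699

78.170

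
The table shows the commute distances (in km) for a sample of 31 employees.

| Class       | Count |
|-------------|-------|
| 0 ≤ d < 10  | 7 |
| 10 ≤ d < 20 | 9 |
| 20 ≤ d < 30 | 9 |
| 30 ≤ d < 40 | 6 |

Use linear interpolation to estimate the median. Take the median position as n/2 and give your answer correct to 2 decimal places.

Cumulative frequencies: 7, 16, 25, 31
n = 31; position = n/2 = 15.5.
This falls in the class 10 ≤ d < 20: L = 10, F = 7, f = 9, h = 10.
Median ≈ 10 + ((15.5 − 7) / 9) × 10 = 19.4444

19.44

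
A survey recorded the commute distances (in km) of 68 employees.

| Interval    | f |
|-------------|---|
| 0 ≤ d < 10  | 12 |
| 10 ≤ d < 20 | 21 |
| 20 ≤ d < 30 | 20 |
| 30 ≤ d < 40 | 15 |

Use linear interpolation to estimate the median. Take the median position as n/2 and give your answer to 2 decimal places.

Cumulative frequencies: 12, 33, 53, 68
n = 68; position = n/2 = 34.
This falls in the class 20 ≤ d < 30: L = 20, F = 33, f = 20, h = 10.
Median ≈ 20 + ((34 − 33) / 20) × 10 = 20.5000

20.50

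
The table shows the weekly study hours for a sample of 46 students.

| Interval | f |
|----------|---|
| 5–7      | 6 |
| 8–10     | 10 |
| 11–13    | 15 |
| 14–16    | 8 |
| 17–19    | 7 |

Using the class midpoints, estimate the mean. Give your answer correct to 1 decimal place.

Midpoints: 6, 9, 12, 15, 18
Σfm = 6×6 + 10×9 + 15×12 + 8×15 + 7×18 = 552
n = Σf = 46
Mean = 552 / 46 = 12.0000

12.0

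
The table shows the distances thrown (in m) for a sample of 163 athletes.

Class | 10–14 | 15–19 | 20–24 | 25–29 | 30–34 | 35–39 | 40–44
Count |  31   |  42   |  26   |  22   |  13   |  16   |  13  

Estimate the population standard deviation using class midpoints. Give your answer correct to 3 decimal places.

9.433

Midpoints: 12, 17, 22, 27, 32, 37, 42
n = 163, Σfm = 3806, mean = 23.3497
Σfm² = 103372
Σf(m − x̄)² = Σfm² − (Σfm)²/n = 103372 − 3806²/163 = 14503.0675
Population variance = 14503.0675 / 163 = 88.9759
Standard deviation = √88.9759 = 9.4327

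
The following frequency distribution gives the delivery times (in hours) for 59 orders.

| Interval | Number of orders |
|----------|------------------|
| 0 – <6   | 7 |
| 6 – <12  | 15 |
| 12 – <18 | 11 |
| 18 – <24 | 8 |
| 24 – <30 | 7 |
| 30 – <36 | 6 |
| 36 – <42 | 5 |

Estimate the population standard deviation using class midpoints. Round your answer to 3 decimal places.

Midpoints: 3, 9, 15, 21, 27, 33, 39
n = 59, Σfm = 1071, mean = 18.1525
Σfm² = 26523
Σf(m − x̄)² = Σfm² − (Σfm)²/n = 26523 − 1071²/59 = 7081.6271
Population variance = 7081.6271 / 59 = 120.0276
Standard deviation = √120.0276 = 10.9557

10.956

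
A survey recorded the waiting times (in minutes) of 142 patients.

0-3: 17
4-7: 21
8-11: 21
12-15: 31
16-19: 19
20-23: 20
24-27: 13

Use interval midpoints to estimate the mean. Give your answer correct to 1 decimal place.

Midpoints: 1.5, 5.5, 9.5, 13.5, 17.5, 21.5, 25.5
Σfm = 17×1.5 + 21×5.5 + 21×9.5 + 31×13.5 + 19×17.5 + 20×21.5 + 13×25.5 = 1853
n = Σf = 142
Mean = 1853 / 142 = 13.0493

13.0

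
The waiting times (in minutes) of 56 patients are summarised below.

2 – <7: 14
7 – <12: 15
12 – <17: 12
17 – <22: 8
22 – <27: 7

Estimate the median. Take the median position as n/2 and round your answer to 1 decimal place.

11.7

Cumulative frequencies: 14, 29, 41, 49, 56
n = 56; position = n/2 = 28.
This falls in the class 7 – <12: L = 7, F = 14, f = 15, h = 5.
Median ≈ 7 + ((28 − 14) / 15) × 5 = 11.6667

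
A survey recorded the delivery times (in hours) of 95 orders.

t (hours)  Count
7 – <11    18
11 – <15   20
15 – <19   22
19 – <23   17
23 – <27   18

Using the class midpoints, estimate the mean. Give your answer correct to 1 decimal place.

Midpoints: 9, 13, 17, 21, 25
Σfm = 18×9 + 20×13 + 22×17 + 17×21 + 18×25 = 1603
n = Σf = 95
Mean = 1603 / 95 = 16.8737

16.9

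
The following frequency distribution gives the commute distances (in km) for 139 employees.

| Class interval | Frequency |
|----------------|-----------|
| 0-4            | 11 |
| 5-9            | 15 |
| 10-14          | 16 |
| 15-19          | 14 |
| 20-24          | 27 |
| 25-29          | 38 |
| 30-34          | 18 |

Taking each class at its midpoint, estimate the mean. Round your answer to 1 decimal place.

Midpoints: 2, 7, 12, 17, 22, 27, 32
Σfm = 11×2 + 15×7 + 16×12 + 14×17 + 27×22 + 38×27 + 18×32 = 2753
n = Σf = 139
Mean = 2753 / 139 = 19.8058

19.8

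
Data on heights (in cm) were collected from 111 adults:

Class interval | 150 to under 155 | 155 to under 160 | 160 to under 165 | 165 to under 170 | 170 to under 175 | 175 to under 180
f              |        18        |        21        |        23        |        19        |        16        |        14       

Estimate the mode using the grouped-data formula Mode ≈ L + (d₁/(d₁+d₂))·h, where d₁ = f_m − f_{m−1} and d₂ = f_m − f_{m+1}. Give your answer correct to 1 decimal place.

Modal class: 160 to under 165 (highest frequency 23).
d₁ = 23 − 21 = 2, d₂ = 23 − 19 = 4
Mode ≈ 160 + (2/(2+4)) × 5 = 160 + 1.6667 = 161.6667

161.7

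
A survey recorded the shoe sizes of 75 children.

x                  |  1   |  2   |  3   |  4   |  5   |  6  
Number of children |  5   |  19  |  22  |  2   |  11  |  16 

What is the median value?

Cumulative frequencies: 5, 24, 46, 48, 59, 75
n = 75, so the median is the value in position (n+1)/2 = 38.
Position 38 falls at value 3.

3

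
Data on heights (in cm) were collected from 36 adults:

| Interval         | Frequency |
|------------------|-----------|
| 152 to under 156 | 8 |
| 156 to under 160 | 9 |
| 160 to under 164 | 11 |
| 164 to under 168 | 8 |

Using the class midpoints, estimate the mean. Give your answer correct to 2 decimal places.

160.11

Midpoints: 154, 158, 162, 166
Σfm = 8×154 + 9×158 + 11×162 + 8×166 = 5764
n = Σf = 36
Mean = 5764 / 36 = 160.1111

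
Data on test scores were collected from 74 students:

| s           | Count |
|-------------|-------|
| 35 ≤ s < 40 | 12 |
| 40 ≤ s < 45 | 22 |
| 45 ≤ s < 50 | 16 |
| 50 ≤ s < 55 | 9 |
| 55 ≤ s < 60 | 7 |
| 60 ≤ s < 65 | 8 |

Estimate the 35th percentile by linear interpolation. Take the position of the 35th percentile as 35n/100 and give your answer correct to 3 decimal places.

Cumulative frequencies: 12, 34, 50, 59, 66, 74
n = 74; position = 35n/100 = 25.9.
This falls in the class 40 ≤ s < 45: L = 40, F = 12, f = 22, h = 5.
35th percentile ≈ 40 + ((25.9 − 12) / 22) × 5 = 43.1591

43.159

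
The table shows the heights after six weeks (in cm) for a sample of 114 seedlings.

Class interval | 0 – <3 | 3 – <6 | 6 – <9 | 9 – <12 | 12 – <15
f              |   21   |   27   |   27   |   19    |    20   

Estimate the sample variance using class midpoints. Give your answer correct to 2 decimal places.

16.66

Midpoints: 1.5, 4.5, 7.5, 10.5, 13.5
n = 114, Σfm = 825, mean = 7.2368
Σfm² = 7852.5
Σf(m − x̄)² = Σfm² − (Σfm)²/n = 7852.5 − 825²/114 = 1882.1053
Sample variance = 1882.1053 / 113 = 16.6558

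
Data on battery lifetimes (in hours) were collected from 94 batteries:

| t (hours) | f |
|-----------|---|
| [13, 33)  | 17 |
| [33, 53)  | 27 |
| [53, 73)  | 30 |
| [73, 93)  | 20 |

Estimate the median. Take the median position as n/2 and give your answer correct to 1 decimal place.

Cumulative frequencies: 17, 44, 74, 94
n = 94; position = n/2 = 47.
This falls in the class [53, 73): L = 53, F = 44, f = 30, h = 20.
Median ≈ 53 + ((47 − 44) / 30) × 20 = 55.0000

55.0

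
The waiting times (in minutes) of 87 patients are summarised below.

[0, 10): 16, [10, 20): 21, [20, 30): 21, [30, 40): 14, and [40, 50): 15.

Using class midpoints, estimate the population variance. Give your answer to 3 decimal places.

Midpoints: 5, 15, 25, 35, 45
n = 87, Σfm = 2085, mean = 23.9655
Σfm² = 65775
Σf(m − x̄)² = Σfm² − (Σfm)²/n = 65775 − 2085²/87 = 15806.8966
Population variance = 15806.8966 / 87 = 181.6885

181.688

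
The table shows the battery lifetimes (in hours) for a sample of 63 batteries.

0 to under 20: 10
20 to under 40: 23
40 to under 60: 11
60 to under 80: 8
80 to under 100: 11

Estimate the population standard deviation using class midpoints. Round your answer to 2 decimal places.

Midpoints: 10, 30, 50, 70, 90
n = 63, Σfm = 2890, mean = 45.8730
Σfm² = 177500
Σf(m − x̄)² = Σfm² − (Σfm)²/n = 177500 − 2890²/63 = 44926.9841
Population variance = 44926.9841 / 63 = 713.1267
Standard deviation = √713.1267 = 26.7044

26.70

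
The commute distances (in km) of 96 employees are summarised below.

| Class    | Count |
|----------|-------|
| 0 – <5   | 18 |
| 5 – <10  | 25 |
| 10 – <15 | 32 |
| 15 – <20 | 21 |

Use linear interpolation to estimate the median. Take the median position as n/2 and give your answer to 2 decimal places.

Cumulative frequencies: 18, 43, 75, 96
n = 96; position = n/2 = 48.
This falls in the class 10 – <15: L = 10, F = 43, f = 32, h = 5.
Median ≈ 10 + ((48 − 43) / 32) × 5 = 10.7812

10.78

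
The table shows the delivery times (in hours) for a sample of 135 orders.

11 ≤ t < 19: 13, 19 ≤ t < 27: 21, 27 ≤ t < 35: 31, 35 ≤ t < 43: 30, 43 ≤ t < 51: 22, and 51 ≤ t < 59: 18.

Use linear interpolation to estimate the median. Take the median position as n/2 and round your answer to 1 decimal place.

35.7

Cumulative frequencies: 13, 34, 65, 95, 117, 135
n = 135; position = n/2 = 67.5.
This falls in the class 35 ≤ t < 43: L = 35, F = 65, f = 30, h = 8.
Median ≈ 35 + ((67.5 − 65) / 30) × 8 = 35.6667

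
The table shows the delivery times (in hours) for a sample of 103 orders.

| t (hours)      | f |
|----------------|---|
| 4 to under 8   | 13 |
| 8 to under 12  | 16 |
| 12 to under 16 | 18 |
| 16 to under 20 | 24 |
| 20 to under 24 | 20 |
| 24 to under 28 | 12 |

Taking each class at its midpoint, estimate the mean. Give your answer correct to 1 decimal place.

16.3

Midpoints: 6, 10, 14, 18, 22, 26
Σfm = 13×6 + 16×10 + 18×14 + 24×18 + 20×22 + 12×26 = 1674
n = Σf = 103
Mean = 1674 / 103 = 16.2524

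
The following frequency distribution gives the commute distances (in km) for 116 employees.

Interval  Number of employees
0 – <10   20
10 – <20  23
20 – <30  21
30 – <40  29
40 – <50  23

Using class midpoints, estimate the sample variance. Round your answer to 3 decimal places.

193.703

Midpoints: 5, 15, 25, 35, 45
n = 116, Σfm = 3020, mean = 26.0345
Σfm² = 100900
Σf(m − x̄)² = Σfm² − (Σfm)²/n = 100900 − 3020²/116 = 22275.8621
Sample variance = 22275.8621 / 115 = 193.7031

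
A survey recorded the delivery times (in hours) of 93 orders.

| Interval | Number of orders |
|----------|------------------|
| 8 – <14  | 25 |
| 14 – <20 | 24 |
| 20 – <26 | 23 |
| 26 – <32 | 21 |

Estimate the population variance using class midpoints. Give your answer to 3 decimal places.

44.437

Midpoints: 11, 17, 23, 29
n = 93, Σfm = 1821, mean = 19.5806
Σfm² = 39789
Σf(m − x̄)² = Σfm² − (Σfm)²/n = 39789 − 1821²/93 = 4132.6452
Population variance = 4132.6452 / 93 = 44.4370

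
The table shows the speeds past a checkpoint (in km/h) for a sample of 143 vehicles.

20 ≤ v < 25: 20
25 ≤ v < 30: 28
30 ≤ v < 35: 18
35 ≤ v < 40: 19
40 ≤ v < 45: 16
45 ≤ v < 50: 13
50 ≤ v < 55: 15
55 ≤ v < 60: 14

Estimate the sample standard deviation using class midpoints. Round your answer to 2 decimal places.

11.39

Midpoints: 22.5, 27.5, 32.5, 37.5, 42.5, 47.5, 52.5, 57.5
n = 143, Σfm = 5407.5, mean = 37.8147
Σfm² = 222893.75
Σf(m − x̄)² = Σfm² − (Σfm)²/n = 222893.75 − 5407.5²/143 = 18410.8392
Sample variance = 18410.8392 / 142 = 129.6538
Standard deviation = √129.6538 = 11.3866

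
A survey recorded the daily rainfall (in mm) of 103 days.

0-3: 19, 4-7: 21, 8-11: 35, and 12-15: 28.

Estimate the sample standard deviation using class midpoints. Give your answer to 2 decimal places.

Midpoints: 1.5, 5.5, 9.5, 13.5
n = 103, Σfm = 854.5, mean = 8.2961
Σfm² = 8939.75
Σf(m − x̄)² = Σfm² − (Σfm)²/n = 8939.75 − 854.5²/103 = 1850.7184
Sample variance = 1850.7184 / 102 = 18.1443
Standard deviation = √18.1443 = 4.2596

4.26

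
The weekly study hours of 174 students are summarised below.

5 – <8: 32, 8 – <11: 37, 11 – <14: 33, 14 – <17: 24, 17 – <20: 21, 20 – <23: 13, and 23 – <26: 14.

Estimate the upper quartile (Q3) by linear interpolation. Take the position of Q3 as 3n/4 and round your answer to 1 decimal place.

17.6

Cumulative frequencies: 32, 69, 102, 126, 147, 160, 174
n = 174; position = 3n/4 = 130.5.
This falls in the class 17 – <20: L = 17, F = 126, f = 21, h = 3.
Upper quartile ≈ 17 + ((130.5 − 126) / 21) × 3 = 17.6429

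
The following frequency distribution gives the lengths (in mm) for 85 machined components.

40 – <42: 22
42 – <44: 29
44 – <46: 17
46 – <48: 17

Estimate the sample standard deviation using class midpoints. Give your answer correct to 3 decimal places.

2.150

Midpoints: 41, 43, 45, 47
n = 85, Σfm = 3713, mean = 43.6824
Σfm² = 162581
Σf(m − x̄)² = Σfm² − (Σfm)²/n = 162581 − 3713²/85 = 388.4235
Sample variance = 388.4235 / 84 = 4.6241
Standard deviation = √4.6241 = 2.1504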